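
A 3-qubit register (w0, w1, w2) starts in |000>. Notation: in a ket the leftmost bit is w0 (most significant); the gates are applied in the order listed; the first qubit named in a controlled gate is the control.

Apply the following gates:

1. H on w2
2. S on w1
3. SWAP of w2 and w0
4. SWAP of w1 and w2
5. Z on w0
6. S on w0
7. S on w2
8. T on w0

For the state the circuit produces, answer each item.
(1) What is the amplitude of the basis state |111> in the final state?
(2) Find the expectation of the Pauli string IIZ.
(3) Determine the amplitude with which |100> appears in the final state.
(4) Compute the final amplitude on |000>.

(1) The amplitude on |111> is 0.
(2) The observable IIZ averages to 1.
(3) The amplitude on |100> is -sqrt(2)*exp(3*I*pi/4)/2.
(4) |000> carries amplitude sqrt(2)/2 in the final state.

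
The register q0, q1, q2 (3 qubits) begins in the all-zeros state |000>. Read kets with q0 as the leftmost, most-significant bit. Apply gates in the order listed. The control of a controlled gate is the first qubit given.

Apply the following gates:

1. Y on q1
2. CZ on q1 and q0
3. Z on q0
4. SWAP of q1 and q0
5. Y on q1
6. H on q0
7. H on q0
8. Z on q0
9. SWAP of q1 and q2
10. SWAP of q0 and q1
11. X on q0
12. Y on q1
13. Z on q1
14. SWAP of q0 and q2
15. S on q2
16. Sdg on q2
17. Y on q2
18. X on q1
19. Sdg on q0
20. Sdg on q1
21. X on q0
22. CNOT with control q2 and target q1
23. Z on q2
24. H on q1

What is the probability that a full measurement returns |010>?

The probability of measuring |010> is 1/2.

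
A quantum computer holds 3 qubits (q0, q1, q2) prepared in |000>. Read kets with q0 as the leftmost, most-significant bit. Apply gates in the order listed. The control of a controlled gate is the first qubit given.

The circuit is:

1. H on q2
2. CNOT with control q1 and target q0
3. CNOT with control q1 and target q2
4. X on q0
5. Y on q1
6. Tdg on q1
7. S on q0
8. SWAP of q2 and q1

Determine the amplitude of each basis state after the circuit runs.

The final amplitudes are sqrt(2)*exp(3*I*pi/4)/2 on |101>, sqrt(2)*exp(3*I*pi/4)/2 on |111>, and 0 on every other basis state.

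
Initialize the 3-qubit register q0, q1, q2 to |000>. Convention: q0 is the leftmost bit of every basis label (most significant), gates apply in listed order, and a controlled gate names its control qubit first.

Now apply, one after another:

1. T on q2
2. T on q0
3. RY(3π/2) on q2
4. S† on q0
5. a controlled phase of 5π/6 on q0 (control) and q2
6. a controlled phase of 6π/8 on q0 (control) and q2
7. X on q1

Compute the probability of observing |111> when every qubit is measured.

A full measurement returns |111> with probability 0.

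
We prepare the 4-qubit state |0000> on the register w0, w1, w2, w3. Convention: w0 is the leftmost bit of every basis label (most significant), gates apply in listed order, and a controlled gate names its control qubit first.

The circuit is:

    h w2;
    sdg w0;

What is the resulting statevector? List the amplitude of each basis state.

The resulting statevector has amplitude sqrt(2)/2 on |0000>, sqrt(2)/2 on |0010>, and 0 on every other basis state.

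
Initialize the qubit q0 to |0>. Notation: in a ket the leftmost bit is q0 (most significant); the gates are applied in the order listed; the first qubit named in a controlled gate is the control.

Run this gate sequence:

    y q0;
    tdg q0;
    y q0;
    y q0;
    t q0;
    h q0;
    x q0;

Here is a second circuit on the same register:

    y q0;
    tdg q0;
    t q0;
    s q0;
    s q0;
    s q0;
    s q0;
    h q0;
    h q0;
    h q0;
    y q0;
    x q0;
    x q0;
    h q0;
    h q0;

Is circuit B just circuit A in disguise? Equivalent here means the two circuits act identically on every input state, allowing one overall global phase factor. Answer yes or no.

No: there is an input state on which the two circuits produce genuinely different outputs (not merely differing by a phase).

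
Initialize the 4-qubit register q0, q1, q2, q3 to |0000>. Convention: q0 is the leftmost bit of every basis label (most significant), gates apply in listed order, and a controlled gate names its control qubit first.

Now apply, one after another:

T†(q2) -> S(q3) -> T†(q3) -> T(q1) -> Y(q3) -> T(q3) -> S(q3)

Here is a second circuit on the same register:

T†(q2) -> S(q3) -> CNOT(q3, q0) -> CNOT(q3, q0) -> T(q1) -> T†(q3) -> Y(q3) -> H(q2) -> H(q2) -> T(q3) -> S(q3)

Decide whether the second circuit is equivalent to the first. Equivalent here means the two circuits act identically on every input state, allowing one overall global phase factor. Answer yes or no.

Yes: on every input state the two circuits agree up to one overall phase factor.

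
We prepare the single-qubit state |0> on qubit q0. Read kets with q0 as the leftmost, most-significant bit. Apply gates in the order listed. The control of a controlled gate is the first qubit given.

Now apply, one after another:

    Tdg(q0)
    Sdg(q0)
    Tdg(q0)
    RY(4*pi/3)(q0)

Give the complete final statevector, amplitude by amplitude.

After the circuit, the state carries amplitude -1/2 on |0>, sqrt(3)/2 on |1>.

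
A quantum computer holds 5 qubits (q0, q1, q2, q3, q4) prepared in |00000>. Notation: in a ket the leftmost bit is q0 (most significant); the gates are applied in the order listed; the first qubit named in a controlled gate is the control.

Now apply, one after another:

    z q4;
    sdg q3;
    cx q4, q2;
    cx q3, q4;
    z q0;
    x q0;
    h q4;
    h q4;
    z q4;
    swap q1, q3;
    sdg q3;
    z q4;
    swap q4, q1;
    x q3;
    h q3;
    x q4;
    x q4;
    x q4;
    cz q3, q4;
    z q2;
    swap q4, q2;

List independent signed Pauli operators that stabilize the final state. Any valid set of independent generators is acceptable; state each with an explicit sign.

One valid set of independent stabilizer generators is +IIIXI, -ZIIII, +IZIII, -IIZII, +IIIIZ (any independent generating set of the same group is equally correct). Key observation: gates 7-8 undo each other exactly, leaving only the rest of the circuit to track.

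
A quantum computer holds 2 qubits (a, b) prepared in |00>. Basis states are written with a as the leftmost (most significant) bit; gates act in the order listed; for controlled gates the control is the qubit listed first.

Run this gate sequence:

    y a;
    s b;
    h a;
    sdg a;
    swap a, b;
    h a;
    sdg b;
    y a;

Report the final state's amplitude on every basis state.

The final amplitudes are 1/2 on |00>, 1/2 on |01>, -1/2 on |10>, -1/2 on |11>.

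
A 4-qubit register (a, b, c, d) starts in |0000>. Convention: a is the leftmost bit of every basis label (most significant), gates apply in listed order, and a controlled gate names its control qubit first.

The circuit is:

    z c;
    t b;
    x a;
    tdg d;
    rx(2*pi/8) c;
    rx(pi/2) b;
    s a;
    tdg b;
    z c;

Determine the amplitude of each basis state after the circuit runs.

The resulting statevector has amplitude I*sqrt(2*sqrt(2) + 4)/4 on |1000>, -sqrt(4 - 2*sqrt(2))/4 on |1010>, -sqrt(2*sqrt(2) + 4)*exp(3*I*pi/4)/4 on |1100>, sqrt(4 - 2*sqrt(2))*exp(I*pi/4)/4 on |1110>, and 0 on every other basis state.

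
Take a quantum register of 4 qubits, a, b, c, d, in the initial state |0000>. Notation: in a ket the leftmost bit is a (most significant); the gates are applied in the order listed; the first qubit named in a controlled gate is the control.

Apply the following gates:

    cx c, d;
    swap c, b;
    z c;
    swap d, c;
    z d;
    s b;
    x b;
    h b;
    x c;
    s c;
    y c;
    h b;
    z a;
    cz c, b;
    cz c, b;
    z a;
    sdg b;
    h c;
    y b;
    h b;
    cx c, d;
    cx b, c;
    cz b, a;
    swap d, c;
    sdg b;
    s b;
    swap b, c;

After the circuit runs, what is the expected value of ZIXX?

The observable ZIXX averages to 1.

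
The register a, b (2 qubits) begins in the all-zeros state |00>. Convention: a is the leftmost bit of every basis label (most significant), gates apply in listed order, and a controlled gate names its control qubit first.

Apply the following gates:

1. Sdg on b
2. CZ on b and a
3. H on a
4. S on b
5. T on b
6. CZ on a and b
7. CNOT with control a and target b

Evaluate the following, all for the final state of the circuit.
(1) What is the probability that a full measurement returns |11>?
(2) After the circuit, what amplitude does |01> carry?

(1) The probability of measuring |11> is 1/2.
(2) The amplitude on |01> is 0.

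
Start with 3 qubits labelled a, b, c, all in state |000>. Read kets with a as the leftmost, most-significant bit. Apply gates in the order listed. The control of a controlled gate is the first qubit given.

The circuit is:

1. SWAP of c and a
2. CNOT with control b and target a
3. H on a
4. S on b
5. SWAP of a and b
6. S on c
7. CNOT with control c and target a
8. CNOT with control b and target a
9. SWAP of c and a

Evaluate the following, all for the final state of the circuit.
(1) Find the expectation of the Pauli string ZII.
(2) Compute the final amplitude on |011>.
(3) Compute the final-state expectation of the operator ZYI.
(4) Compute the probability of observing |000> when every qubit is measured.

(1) In the final state, ZII has expectation 1.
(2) The amplitude on |011> is sqrt(2)/2.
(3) In the final state, ZYI has expectation 0.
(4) The probability of measuring |000> is 1/2.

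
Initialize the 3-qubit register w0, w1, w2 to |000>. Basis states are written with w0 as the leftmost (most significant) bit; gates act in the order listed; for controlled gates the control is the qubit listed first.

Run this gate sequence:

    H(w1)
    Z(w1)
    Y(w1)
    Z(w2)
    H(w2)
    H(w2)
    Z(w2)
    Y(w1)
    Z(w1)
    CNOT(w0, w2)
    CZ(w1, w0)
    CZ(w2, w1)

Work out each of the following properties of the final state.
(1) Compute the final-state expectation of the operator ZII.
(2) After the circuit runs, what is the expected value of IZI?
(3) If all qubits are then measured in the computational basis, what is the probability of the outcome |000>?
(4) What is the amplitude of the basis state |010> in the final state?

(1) In the final state, ZII has expectation 1. Key observation: gates 2-9 undo each other exactly, leaving only the rest of the circuit to track.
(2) The observable IZI averages to 0.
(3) Outcome |000> occurs with probability 1/2.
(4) The final state's coefficient on |010> equals sqrt(2)/2.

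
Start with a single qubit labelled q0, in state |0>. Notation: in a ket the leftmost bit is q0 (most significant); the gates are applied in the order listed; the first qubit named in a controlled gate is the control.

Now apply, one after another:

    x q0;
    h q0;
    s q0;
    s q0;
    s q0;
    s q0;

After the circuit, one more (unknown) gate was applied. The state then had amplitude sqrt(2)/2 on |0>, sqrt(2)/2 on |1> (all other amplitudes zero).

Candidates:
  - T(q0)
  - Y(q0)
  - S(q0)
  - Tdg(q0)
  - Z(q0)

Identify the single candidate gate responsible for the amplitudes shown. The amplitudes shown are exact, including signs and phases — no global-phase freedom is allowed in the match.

The applied gate was Z(q0). Key observation: steps 3-6 multiply out to the identity, so the circuit reduces to the remaining gates.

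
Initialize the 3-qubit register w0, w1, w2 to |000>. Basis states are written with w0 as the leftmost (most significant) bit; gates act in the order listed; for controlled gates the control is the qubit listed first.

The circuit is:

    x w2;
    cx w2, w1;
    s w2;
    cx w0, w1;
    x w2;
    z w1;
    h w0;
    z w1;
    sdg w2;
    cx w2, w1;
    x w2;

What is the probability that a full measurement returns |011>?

A full measurement returns |011> with probability 1/2.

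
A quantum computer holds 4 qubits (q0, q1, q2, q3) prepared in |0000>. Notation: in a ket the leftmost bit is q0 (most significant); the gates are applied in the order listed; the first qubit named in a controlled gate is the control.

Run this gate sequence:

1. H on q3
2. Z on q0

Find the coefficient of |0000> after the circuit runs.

|0000> carries amplitude sqrt(2)/2 in the final state.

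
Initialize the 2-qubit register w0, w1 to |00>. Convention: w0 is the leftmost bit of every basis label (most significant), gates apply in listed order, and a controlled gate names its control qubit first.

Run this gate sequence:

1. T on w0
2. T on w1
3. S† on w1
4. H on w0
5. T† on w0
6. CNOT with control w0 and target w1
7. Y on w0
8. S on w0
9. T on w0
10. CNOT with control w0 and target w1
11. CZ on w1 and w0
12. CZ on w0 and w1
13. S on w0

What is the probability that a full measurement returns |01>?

A full measurement returns |01> with probability 1/2.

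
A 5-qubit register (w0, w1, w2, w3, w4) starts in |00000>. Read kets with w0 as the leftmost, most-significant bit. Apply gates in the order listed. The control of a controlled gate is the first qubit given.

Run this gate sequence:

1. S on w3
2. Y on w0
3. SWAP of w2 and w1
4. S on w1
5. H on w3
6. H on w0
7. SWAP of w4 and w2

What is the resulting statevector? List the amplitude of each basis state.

After the circuit, the state carries amplitude I/2 on |00000>, I/2 on |00010>, -I/2 on |10000>, -I/2 on |10010>, and 0 on every other basis state.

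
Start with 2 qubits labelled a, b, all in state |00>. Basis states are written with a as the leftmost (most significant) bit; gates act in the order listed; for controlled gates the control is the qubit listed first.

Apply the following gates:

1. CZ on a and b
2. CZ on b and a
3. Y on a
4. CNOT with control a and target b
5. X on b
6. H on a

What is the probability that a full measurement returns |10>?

The probability of measuring |10> is 1/2.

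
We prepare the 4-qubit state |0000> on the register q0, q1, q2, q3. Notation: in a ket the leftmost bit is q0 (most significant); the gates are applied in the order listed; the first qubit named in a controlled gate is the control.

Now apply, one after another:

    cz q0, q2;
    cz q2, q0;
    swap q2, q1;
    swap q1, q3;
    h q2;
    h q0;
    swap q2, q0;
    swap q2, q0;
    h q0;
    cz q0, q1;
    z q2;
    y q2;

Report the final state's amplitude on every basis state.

The final amplitudes are sqrt(2)*I/2 on |0000>, sqrt(2)*I/2 on |0010>, and 0 on every other basis state. Key observation: the block from step 6 through step 9 cancels to the identity and can be dropped.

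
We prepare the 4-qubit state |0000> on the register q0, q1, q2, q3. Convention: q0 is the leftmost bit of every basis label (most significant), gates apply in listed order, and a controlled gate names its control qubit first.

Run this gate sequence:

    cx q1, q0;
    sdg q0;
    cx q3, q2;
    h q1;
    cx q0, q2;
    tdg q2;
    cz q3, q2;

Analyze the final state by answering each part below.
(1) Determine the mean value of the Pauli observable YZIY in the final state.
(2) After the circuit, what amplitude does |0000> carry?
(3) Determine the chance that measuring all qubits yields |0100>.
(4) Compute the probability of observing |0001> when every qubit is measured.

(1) The observable YZIY averages to 0.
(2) The amplitude on |0000> is sqrt(2)/2.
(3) Outcome |0100> occurs with probability 1/2.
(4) A full measurement returns |0001> with probability 0.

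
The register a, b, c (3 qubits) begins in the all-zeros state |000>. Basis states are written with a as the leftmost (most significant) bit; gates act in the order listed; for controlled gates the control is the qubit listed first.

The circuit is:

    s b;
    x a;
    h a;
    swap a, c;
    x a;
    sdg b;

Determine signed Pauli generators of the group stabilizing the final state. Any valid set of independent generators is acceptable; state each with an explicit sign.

The final state is stabilized by the group generated by -IIX, -ZII, +IZI; other independent generating sets are equally valid.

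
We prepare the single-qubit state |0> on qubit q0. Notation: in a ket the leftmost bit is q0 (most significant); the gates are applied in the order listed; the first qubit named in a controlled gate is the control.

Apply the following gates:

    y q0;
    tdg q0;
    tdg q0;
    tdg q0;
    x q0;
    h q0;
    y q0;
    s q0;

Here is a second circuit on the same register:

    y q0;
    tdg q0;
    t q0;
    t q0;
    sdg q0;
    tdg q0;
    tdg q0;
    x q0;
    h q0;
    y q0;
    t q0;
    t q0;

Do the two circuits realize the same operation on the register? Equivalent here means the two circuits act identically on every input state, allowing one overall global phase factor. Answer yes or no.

Yes: on every input state the two circuits agree up to one overall phase factor.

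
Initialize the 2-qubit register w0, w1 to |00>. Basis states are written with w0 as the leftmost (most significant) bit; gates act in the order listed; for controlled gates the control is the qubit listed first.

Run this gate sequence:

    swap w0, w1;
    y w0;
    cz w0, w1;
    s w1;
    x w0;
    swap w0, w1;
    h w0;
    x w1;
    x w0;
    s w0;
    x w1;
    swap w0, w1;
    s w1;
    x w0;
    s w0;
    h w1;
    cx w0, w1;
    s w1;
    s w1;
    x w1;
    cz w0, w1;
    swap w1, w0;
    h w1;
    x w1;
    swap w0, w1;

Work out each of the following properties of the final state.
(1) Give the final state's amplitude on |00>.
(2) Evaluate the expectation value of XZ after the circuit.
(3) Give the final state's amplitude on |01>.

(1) |00> carries amplitude 0 in the final state.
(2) The expectation value of XZ is 1.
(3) The amplitude on |01> is -sqrt(2)/2.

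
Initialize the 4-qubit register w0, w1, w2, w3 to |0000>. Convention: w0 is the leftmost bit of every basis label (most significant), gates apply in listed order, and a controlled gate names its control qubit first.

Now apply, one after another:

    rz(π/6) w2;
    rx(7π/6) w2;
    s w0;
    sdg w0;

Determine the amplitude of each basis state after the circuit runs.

The resulting statevector has amplitude (-sqrt(2) + sqrt(6))*exp(11*I*pi/12)/4 on |0000>, (-sqrt(6) - sqrt(2))*exp(5*I*pi/12)/4 on |0010>, and 0 on every other basis state. Key observation: the block from step 3 through step 4 cancels to the identity and can be dropped.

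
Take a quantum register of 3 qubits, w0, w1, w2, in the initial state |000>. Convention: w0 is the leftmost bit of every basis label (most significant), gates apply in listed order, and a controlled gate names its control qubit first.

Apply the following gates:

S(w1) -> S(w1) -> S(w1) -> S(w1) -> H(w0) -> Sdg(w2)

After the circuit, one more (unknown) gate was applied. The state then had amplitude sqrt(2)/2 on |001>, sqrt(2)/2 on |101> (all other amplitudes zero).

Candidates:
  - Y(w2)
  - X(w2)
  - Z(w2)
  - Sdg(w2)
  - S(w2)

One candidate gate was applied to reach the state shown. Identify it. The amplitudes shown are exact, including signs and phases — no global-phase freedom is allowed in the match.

The applied gate was X(w2). Key observation: steps 1-4 multiply out to the identity, so the circuit reduces to the remaining gates.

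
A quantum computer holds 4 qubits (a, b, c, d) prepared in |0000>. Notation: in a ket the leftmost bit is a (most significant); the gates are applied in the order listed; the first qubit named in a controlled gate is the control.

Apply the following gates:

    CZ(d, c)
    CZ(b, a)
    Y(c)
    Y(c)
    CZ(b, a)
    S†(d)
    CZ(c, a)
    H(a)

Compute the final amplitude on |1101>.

The final state's coefficient on |1101> equals 0.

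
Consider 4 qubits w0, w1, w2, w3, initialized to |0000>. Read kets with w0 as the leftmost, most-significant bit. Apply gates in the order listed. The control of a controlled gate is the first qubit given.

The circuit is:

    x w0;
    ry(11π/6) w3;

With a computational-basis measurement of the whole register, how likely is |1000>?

The probability of measuring |1000> is sqrt(3)/4 + 1/2.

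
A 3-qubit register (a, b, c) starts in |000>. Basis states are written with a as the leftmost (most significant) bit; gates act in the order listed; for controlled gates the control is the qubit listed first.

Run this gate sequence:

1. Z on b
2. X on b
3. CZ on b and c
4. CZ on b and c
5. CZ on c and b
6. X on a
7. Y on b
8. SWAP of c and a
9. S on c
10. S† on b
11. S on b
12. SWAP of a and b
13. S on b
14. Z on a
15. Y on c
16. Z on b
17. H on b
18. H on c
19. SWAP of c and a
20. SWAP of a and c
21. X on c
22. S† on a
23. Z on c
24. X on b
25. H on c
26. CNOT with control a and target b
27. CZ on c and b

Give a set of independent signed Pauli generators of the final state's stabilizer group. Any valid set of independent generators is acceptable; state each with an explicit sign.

The final state is stabilized by the group generated by -IXI, +ZII, -IIZ; other independent generating sets are equally valid. Key observation: steps 3-4 multiply out to the identity, so the circuit reduces to the remaining gates.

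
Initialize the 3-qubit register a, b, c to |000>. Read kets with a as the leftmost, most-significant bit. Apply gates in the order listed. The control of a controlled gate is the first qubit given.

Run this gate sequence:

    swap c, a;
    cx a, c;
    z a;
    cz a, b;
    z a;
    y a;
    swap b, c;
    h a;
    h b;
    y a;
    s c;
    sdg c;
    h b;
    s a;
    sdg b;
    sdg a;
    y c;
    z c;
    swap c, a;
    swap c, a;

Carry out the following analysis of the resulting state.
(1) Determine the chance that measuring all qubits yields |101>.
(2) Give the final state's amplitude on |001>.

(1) The probability of measuring |101> is 1/2. Key observation: the block from step 19 through step 20 cancels to the identity and can be dropped.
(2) The amplitude on |001> is sqrt(2)*I/2.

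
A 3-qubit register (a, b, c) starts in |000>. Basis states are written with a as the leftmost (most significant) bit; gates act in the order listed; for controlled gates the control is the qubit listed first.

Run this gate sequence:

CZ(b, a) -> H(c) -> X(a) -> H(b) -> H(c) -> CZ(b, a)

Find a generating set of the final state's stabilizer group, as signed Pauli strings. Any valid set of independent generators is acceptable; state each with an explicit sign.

One valid set of independent stabilizer generators is -IXI, -ZII, +IIZ (any independent generating set of the same group is equally correct).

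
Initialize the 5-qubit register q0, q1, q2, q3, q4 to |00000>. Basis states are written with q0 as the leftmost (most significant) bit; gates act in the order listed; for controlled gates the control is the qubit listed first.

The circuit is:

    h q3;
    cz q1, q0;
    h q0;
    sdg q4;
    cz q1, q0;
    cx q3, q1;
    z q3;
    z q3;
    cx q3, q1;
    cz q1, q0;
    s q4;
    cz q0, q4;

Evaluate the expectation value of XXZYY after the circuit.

The expectation value of XXZYY is 0. Key observation: steps 4-11 multiply out to the identity, so the circuit reduces to the remaining gates.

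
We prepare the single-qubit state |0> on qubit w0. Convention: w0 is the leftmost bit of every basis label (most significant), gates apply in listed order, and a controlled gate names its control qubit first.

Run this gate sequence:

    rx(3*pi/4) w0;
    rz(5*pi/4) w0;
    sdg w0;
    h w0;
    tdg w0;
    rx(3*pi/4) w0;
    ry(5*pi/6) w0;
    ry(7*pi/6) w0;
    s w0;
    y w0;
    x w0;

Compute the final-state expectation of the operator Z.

In the final state, Z has expectation -1/4.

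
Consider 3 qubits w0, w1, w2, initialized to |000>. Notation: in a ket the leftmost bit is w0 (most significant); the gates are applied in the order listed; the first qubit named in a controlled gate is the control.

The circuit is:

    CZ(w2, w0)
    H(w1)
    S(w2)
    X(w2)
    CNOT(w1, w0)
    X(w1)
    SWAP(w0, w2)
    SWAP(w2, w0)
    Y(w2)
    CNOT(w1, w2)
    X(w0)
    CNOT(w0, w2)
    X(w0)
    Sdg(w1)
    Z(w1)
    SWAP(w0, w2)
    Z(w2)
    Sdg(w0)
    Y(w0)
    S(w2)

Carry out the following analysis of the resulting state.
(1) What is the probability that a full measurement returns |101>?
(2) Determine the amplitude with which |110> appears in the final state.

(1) Outcome |101> occurs with probability 1/2.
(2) The final state's coefficient on |110> equals sqrt(2)*I/2.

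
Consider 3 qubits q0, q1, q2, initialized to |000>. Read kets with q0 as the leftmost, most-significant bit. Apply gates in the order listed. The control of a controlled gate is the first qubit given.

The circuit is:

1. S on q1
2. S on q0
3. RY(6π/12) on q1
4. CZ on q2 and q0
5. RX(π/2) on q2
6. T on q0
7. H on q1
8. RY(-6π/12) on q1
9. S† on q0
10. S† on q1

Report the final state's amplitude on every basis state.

The final amplitudes are 1/2 on |000>, -I/2 on |001>, I/2 on |010>, 1/2 on |011>, 0 on |100>, 0 on |101>, 0 on |110>, 0 on |111>.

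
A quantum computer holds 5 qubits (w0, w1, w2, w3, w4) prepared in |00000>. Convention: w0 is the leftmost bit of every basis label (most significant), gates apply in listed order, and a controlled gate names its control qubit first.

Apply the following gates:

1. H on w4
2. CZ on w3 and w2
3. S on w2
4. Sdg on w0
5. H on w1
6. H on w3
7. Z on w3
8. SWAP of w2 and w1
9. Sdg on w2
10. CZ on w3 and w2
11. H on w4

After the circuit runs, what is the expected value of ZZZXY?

The expectation value of ZZZXY is 0.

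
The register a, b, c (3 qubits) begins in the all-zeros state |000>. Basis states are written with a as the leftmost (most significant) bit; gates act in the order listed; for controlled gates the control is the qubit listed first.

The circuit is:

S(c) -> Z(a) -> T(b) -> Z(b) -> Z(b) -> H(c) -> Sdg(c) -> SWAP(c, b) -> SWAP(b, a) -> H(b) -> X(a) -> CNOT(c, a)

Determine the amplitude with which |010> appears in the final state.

The amplitude on |010> is -I/2.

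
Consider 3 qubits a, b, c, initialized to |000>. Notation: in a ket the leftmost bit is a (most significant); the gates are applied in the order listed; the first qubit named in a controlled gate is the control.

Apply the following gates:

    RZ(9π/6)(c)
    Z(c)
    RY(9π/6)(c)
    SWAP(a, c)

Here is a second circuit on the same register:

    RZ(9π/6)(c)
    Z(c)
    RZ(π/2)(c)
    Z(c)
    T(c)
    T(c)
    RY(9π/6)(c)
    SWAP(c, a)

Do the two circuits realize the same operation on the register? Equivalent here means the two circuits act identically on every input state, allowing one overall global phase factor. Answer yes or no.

Yes, they are equivalent — the unitaries differ by at most a global phase.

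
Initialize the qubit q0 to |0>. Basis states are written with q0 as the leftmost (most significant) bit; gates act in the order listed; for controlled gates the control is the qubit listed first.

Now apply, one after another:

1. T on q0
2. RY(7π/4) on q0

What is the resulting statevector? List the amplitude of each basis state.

After the circuit, the state carries amplitude -sqrt(sqrt(2) + 2)/2 on |0>, sqrt(2 - sqrt(2))/2 on |1>.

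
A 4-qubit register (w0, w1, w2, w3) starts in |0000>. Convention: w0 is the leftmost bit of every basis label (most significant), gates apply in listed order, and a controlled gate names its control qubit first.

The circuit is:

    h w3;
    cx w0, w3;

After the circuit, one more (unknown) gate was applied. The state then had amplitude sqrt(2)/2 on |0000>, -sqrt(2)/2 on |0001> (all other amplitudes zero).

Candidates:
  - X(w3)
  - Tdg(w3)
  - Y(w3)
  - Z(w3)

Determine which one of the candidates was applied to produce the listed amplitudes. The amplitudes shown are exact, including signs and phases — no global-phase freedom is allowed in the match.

It was Z(w3) that produced the state shown.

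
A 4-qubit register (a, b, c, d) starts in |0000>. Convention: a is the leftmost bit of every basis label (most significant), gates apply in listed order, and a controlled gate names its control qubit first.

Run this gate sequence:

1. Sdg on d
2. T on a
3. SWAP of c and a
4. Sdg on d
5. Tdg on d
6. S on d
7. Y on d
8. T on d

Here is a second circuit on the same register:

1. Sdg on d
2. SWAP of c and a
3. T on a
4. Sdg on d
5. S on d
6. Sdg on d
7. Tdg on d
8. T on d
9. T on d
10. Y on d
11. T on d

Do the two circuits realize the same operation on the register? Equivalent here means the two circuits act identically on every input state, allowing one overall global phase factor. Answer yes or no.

No, they are not equivalent — no single phase factor reconciles the two unitaries.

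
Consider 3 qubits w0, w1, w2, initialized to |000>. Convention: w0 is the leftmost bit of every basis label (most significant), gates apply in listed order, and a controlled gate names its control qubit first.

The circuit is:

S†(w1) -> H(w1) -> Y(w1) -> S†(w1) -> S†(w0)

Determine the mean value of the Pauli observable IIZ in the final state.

In the final state, IIZ has expectation 1.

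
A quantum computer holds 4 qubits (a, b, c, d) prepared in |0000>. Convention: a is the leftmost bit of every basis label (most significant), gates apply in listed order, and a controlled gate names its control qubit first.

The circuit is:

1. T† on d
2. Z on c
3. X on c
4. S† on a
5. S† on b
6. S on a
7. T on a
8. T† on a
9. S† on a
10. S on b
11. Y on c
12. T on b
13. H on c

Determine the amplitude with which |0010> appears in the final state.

The amplitude on |0010> is -sqrt(2)*I/2. Key observation: the block from step 5 through step 10 cancels to the identity and can be dropped.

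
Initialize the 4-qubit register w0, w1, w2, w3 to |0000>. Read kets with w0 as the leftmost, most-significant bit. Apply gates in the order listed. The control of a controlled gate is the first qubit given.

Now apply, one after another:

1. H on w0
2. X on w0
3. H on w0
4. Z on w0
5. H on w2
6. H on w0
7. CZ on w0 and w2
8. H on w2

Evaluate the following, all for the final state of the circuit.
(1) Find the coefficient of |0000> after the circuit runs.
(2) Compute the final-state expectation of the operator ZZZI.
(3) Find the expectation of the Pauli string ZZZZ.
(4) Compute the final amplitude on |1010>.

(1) The amplitude on |0000> is sqrt(2)/2. Key observation: steps 1-4 multiply out to the identity, so the circuit reduces to the remaining gates.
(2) The expectation value of ZZZI is 1.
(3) In the final state, ZZZZ has expectation 1.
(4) The amplitude on |1010> is sqrt(2)/2.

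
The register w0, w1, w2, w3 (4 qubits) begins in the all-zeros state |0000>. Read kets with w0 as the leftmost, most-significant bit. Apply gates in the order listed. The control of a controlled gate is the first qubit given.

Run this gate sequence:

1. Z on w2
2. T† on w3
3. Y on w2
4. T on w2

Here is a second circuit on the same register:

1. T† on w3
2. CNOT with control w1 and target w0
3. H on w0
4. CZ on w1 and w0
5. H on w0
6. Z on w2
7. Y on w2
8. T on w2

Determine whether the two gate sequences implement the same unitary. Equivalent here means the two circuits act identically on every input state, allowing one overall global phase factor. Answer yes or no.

Yes: on every input state the two circuits agree up to one overall phase factor.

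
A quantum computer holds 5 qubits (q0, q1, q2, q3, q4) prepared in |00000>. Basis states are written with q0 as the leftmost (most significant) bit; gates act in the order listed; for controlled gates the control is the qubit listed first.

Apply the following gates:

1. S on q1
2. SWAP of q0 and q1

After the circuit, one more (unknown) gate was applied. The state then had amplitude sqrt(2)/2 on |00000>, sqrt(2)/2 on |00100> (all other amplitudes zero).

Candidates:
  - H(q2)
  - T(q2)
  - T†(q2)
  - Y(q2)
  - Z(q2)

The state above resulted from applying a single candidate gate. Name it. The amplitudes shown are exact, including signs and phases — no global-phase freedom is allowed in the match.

The applied gate was H(q2).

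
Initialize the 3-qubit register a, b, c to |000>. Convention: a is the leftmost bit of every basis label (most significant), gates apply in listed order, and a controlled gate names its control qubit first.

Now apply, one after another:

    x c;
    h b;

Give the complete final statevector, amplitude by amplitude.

The resulting statevector has amplitude sqrt(2)/2 on |001>, sqrt(2)/2 on |011>, and 0 on every other basis state.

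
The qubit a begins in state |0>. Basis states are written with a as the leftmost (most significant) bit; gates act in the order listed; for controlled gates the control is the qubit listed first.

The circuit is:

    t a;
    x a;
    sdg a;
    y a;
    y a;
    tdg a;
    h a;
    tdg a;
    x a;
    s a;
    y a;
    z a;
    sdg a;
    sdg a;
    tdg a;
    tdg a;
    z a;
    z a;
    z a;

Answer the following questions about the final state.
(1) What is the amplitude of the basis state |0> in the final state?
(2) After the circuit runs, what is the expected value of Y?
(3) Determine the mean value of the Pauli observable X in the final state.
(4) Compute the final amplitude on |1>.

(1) |0> carries amplitude -sqrt(2)*exp(I*pi/4)/2 in the final state.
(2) The expectation value of Y is -sqrt(2)/2.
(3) The observable X averages to sqrt(2)/2.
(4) The final state's coefficient on |1> equals -sqrt(2)/2.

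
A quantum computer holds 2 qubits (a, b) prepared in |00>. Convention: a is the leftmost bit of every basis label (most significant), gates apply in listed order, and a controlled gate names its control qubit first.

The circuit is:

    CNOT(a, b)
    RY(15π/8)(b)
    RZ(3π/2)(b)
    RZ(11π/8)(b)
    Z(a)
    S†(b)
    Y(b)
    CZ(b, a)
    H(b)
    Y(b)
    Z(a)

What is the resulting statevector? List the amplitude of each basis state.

The resulting statevector has amplitude sqrt(2)*I*exp(-9*I*pi/16)*sin(pi/16)/2 + sqrt(2)*exp(9*I*pi/16)*cos(pi/16)/2 on |00>, -sqrt(2)*I*exp(-9*I*pi/16)*sin(pi/16)/2 + sqrt(2)*exp(9*I*pi/16)*cos(pi/16)/2 on |01>, 0 on |10>, 0 on |11>.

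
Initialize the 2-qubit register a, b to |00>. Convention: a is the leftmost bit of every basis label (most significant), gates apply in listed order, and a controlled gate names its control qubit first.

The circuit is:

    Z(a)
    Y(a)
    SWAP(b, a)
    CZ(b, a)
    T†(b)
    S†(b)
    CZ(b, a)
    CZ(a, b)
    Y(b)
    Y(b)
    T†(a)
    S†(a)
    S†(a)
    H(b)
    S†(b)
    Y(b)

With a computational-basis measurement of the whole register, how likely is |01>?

Outcome |01> occurs with probability 1/2.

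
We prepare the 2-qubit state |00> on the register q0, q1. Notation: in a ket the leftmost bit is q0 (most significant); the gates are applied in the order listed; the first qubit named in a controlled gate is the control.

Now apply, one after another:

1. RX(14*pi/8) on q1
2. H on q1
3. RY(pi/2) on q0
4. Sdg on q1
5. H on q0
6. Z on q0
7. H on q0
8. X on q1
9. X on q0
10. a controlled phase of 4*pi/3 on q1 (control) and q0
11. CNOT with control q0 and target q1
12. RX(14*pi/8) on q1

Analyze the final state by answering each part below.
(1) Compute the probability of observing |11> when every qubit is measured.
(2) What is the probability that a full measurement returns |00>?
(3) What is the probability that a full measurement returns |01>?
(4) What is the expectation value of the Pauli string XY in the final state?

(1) Outcome |11> occurs with probability 5/16 - sqrt(3)/16.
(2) A full measurement returns |00> with probability 1/8.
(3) A full measurement returns |01> with probability 3/8.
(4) In the final state, XY has expectation sqrt(3)/8 + sqrt(6)/8 + 3/8.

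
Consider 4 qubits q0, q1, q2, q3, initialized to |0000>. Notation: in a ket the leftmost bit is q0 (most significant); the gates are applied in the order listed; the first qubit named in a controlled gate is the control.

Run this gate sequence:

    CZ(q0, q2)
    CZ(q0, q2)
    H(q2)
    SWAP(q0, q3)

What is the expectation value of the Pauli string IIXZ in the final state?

The observable IIXZ averages to 1. Key observation: gates 1-2 undo each other exactly, leaving only the rest of the circuit to track.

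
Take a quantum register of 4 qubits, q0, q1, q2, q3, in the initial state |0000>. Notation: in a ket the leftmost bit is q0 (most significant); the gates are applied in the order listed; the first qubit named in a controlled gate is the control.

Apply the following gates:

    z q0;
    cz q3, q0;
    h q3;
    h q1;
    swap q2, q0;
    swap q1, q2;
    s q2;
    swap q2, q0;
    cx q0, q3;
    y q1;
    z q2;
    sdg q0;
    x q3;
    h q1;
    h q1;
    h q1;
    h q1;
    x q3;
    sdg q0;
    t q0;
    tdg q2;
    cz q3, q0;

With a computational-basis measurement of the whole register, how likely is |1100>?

Outcome |1100> occurs with probability 1/4. Key observation: the block from step 13 through step 18 cancels to the identity and can be dropped.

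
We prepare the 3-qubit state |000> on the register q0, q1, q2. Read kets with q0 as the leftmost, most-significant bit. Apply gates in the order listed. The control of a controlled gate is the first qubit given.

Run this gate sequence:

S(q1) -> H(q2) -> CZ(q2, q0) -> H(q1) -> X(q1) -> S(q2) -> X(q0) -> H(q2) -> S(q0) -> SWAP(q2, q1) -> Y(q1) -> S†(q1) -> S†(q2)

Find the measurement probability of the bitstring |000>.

The probability of measuring |000> is 0.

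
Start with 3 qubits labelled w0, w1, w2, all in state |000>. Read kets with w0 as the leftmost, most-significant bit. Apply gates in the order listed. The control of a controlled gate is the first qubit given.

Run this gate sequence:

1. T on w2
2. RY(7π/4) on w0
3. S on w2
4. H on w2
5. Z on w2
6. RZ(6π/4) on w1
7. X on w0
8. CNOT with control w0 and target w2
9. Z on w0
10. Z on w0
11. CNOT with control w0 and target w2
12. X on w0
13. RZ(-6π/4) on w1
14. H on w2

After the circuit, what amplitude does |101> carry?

The amplitude on |101> is sqrt(2 - sqrt(2))/2. Key observation: the block from step 6 through step 13 cancels to the identity and can be dropped.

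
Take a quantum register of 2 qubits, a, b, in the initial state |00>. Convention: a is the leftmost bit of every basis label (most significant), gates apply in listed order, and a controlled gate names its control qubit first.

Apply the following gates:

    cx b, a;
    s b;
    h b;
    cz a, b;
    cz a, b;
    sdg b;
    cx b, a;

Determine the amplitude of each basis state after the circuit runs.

After the circuit, the state carries amplitude sqrt(2)/2 on |00>, 0 on |01>, 0 on |10>, -sqrt(2)*I/2 on |11>.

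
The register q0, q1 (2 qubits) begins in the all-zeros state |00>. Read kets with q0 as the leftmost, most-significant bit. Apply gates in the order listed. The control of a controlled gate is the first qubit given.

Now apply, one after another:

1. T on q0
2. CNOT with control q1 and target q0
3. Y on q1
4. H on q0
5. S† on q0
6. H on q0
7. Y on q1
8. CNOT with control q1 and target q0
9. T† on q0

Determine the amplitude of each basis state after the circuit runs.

The final amplitudes are 1/2 - I/2 on |00>, 0 on |01>, sqrt(2)/2 on |10>, 0 on |11>.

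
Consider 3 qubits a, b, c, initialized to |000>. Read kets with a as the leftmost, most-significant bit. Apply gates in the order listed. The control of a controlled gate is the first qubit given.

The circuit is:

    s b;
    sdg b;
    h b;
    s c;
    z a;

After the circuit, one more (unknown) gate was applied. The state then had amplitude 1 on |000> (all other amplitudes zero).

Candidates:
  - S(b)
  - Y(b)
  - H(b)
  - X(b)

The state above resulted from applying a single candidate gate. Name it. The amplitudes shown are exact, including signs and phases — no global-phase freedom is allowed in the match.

It was H(b) that produced the state shown.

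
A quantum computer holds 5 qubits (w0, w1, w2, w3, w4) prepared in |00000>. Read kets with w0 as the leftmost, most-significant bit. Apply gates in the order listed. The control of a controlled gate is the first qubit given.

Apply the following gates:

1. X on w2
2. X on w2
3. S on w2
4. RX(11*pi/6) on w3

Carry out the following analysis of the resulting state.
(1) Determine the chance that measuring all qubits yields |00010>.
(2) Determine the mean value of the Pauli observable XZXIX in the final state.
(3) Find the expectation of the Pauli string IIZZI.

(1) A full measurement returns |00010> with probability 1/2 - sqrt(3)/4. Key observation: steps 1-2 multiply out to the identity, so the circuit reduces to the remaining gates.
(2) The observable XZXIX averages to 0.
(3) The expectation value of IIZZI is sqrt(3)/2.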